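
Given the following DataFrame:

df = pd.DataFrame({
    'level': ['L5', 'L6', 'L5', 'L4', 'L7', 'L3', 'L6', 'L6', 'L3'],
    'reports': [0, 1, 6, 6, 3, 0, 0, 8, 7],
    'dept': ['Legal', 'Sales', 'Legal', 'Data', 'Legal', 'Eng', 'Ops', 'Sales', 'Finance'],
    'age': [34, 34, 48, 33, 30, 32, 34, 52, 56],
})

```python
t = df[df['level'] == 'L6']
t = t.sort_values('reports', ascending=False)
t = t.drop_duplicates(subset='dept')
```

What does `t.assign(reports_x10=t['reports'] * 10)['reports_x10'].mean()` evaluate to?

filter rows where level == 'L6':
  level  reports   dept  age
1    L6        1  Sales   34
6    L6        0    Ops   34
7    L6        8  Sales   52
sort by reports descending:
  level  reports   dept  age
7    L6        8  Sales   52
1    L6        1  Sales   34
6    L6        0    Ops   34
drop duplicate dept (keep=first):
  level  reports   dept  age
7    L6        8  Sales   52
6    L6        0    Ops   34
add column reports_x10 = t['reports'] * 10:
  level  reports   dept  age  reports_x10
7    L6        8  Sales   52           80
6    L6        0    Ops   34            0

40.0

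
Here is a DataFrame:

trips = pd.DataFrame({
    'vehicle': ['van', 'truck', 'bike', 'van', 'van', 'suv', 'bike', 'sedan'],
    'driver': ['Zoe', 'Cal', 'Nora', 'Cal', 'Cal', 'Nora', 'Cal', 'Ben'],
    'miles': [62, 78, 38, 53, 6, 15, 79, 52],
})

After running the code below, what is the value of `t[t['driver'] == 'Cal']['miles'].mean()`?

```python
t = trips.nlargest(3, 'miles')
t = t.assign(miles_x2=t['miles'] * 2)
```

78.5

take 3 rows with largest miles:
  vehicle driver  miles
6    bike    Cal     79
1   truck    Cal     78
0     van    Zoe     62
add column miles_x2 = t['miles'] * 2:
  vehicle driver  miles  miles_x2
6    bike    Cal     79       158
1   truck    Cal     78       156
0     van    Zoe     62       124
filter rows where driver == 'Cal':
  vehicle driver  miles  miles_x2
6    bike    Cal     79       158
1   truck    Cal     78       156
Hence 78.5.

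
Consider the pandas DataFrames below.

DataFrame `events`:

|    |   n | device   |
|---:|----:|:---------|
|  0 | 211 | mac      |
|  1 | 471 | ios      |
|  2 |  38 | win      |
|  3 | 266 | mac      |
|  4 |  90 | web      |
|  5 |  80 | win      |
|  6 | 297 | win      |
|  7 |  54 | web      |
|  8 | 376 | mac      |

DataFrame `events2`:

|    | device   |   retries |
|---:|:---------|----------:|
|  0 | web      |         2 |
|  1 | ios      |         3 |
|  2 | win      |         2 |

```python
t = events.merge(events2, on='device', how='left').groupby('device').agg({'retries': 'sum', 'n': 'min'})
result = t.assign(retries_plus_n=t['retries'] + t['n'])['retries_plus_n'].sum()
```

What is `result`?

787.0

merge on 'device' (how='left') → 9 rows:
     n device  retries
0  211    mac      NaN
1  471    ios      3.0
2   38    win      2.0
3  266    mac      NaN
4   90    web      2.0
5   80    win      2.0
6  297    win      2.0
7   54    web      2.0
8  376    mac      NaN
group by device: sum(retries), min(n):
        retries    n
device              
ios         3.0  471
mac         0.0  211
web         4.0   54
win         6.0   38
add column retries_plus_n = t['retries'] + t['n']:
        retries    n  retries_plus_n
device                              
ios         3.0  471           474.0
mac         0.0  211           211.0
web         4.0   54            58.0
win         6.0   38            44.0
So sum() = 787.0.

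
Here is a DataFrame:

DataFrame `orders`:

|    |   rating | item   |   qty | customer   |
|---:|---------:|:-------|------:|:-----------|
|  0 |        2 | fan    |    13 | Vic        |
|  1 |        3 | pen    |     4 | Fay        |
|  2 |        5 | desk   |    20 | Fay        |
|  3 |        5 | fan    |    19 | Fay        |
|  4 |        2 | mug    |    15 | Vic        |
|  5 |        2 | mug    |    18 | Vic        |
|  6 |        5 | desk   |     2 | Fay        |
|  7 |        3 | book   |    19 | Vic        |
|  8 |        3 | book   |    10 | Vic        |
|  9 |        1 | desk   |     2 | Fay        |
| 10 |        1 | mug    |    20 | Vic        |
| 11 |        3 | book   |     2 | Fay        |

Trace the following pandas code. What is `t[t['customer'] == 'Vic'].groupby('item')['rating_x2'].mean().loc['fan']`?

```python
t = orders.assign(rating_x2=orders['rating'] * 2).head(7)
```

add column rating_x2 = orders['rating'] * 2:
    rating  item  qty customer  rating_x2
0        2   fan   13      Vic          4
1        3   pen    4      Fay          6
2        5  desk   20      Fay         10
3        5   fan   19      Fay         10
4        2   mug   15      Vic          4
5        2   mug   18      Vic          4
6        5  desk    2      Fay         10
7        3  book   19      Vic          6
8        3  book   10      Vic          6
9        1  desk    2      Fay          2
10       1   mug   20      Vic          2
11       3  book    2      Fay          6
take first 7 rows:
   rating  item  qty customer  rating_x2
0       2   fan   13      Vic          4
1       3   pen    4      Fay          6
2       5  desk   20      Fay         10
3       5   fan   19      Fay         10
4       2   mug   15      Vic          4
5       2   mug   18      Vic          4
6       5  desk    2      Fay         10
filter rows where customer == 'Vic':
   rating item  qty customer  rating_x2
0       2  fan   13      Vic          4
4       2  mug   15      Vic          4
5       2  mug   18      Vic          4
group by item, mean of rating_x2:
item
fan    4.0
mug    4.0
Name: rating_x2, dtype: float64
Finally, value at index 'fan' = 4.0.

4.0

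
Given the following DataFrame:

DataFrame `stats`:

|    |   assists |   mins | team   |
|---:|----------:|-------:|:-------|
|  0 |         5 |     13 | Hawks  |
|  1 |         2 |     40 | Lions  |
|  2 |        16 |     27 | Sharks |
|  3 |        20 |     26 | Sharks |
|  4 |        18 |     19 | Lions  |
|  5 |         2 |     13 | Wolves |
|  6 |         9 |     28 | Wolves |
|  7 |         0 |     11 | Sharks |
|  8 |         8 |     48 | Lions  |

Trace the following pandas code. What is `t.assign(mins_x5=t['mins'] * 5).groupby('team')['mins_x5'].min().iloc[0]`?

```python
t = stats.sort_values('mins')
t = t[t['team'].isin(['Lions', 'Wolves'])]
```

sort by mins:
   assists  mins    team
7        0    11  Sharks
0        5    13   Hawks
5        2    13  Wolves
4       18    19   Lions
3       20    26  Sharks
2       16    27  Sharks
6        9    28  Wolves
1        2    40   Lions
8        8    48   Lions
filter rows where team in ['Lions', 'Wolves']:
   assists  mins    team
5        2    13  Wolves
4       18    19   Lions
6        9    28  Wolves
1        2    40   Lions
8        8    48   Lions
add column mins_x5 = t['mins'] * 5:
   assists  mins    team  mins_x5
5        2    13  Wolves       65
4       18    19   Lions       95
6        9    28  Wolves      140
1        2    40   Lions      200
8        8    48   Lions      240
group by team, min of mins_x5:
team
Lions     95
Wolves    65
Name: mins_x5, dtype: int64
So iloc[0] = 95.

95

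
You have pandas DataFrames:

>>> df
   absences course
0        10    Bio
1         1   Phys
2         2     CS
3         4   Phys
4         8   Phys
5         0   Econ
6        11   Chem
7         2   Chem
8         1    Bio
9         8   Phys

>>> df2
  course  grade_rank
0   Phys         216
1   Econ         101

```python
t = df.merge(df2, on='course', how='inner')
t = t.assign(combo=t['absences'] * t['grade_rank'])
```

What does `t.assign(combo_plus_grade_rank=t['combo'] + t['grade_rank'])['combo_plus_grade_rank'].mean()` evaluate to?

1100.2

merge on 'course' (how='inner') → 5 rows:
   absences course  grade_rank
0         1   Phys         216
1         4   Phys         216
2         8   Phys         216
3         0   Econ         101
4         8   Phys         216
add column combo = t['absences'] * t['grade_rank']:
   absences course  grade_rank  combo
0         1   Phys         216    216
1         4   Phys         216    864
2         8   Phys         216   1728
3         0   Econ         101      0
4         8   Phys         216   1728
add column combo_plus_grade_rank = t['combo'] + t['grade_rank']:
   absences course  grade_rank  combo  combo_plus_grade_rank
0         1   Phys         216    216                    432
1         4   Phys         216    864                   1080
2         8   Phys         216   1728                   1944
3         0   Econ         101      0                    101
4         8   Phys         216   1728                   1944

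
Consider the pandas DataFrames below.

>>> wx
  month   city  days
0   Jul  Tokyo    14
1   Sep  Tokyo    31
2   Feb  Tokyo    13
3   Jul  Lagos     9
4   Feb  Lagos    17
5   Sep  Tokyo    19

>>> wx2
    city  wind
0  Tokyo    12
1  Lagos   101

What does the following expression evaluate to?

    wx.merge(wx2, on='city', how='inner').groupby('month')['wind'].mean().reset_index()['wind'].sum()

merge on 'city' (how='inner') → 6 rows:
  month   city  days  wind
0   Jul  Tokyo    14    12
1   Sep  Tokyo    31    12
2   Feb  Tokyo    13    12
3   Jul  Lagos     9   101
4   Feb  Lagos    17   101
5   Sep  Tokyo    19    12
group by month, mean of wind:
month
Feb    56.5
Jul    56.5
Sep    12.0
Name: wind, dtype: float64
reset_index():
  month  wind
0   Feb  56.5
1   Jul  56.5
2   Sep  12.0

125.0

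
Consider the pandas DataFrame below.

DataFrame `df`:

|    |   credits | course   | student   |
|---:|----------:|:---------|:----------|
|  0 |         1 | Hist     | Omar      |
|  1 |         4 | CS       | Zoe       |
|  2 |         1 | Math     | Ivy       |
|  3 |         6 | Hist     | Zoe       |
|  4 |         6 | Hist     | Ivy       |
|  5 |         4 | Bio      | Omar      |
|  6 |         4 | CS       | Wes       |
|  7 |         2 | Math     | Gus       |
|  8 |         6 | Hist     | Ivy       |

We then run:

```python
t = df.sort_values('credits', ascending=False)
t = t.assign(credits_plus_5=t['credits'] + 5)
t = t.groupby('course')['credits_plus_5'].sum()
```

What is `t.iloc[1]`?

sort by credits descending:
   credits course student
3        6   Hist     Zoe
4        6   Hist     Ivy
8        6   Hist     Ivy
1        4     CS     Zoe
5        4    Bio    Omar
6        4     CS     Wes
7        2   Math     Gus
0        1   Hist    Omar
2        1   Math     Ivy
add column credits_plus_5 = t['credits'] + 5:
   credits course student  credits_plus_5
3        6   Hist     Zoe              11
4        6   Hist     Ivy              11
8        6   Hist     Ivy              11
1        4     CS     Zoe               9
5        4    Bio    Omar               9
6        4     CS     Wes               9
7        2   Math     Gus               7
0        1   Hist    Omar               6
2        1   Math     Ivy               6
group by course, sum of credits_plus_5:
course
Bio      9
CS      18
Hist    39
Math    13
Name: credits_plus_5, dtype: int64

18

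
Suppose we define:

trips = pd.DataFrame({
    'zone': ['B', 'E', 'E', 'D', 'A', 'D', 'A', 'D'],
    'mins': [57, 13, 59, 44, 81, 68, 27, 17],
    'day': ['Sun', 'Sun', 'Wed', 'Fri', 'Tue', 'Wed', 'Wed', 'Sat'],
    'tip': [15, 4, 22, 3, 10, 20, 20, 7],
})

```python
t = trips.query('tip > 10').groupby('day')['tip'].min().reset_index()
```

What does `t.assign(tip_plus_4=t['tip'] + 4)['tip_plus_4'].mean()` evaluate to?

filter rows where tip > 10:
  zone  mins  day  tip
0    B    57  Sun   15
2    E    59  Wed   22
5    D    68  Wed   20
6    A    27  Wed   20
group by day, min of tip:
day
Sun    15
Wed    20
Name: tip, dtype: int64
reset_index():
   day  tip
0  Sun   15
1  Wed   20
add column tip_plus_4 = t['tip'] + 4:
   day  tip  tip_plus_4
0  Sun   15          19
1  Wed   20          24

21.5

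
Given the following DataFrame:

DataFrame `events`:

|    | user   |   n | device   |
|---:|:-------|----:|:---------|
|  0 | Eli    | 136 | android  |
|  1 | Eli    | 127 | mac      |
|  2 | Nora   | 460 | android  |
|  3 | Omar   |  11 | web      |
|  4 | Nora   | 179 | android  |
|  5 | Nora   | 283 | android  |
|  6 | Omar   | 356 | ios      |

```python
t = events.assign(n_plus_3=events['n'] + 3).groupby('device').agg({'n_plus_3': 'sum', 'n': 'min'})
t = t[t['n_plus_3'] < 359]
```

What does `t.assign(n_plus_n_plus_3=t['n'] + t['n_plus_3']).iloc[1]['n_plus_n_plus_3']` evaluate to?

add column n_plus_3 = events['n'] + 3:
   user    n   device  n_plus_3
0   Eli  136  android       139
1   Eli  127      mac       130
2  Nora  460  android       463
3  Omar   11      web        14
4  Nora  179  android       182
5  Nora  283  android       286
6  Omar  356      ios       359
group by device: sum(n_plus_3), min(n):
         n_plus_3    n
device                
android      1070  136
ios           359  356
mac           130  127
web            14   11
filter rows where n_plus_3 < 359:
        n_plus_3    n
device               
mac          130  127
web           14   11
add column n_plus_n_plus_3 = t['n'] + t['n_plus_3']:
        n_plus_3    n  n_plus_n_plus_3
device                                
mac          130  127              257
web           14   11               25
Reading off the value at position 1, column 'n_plus_n_plus_3', we get 25.

25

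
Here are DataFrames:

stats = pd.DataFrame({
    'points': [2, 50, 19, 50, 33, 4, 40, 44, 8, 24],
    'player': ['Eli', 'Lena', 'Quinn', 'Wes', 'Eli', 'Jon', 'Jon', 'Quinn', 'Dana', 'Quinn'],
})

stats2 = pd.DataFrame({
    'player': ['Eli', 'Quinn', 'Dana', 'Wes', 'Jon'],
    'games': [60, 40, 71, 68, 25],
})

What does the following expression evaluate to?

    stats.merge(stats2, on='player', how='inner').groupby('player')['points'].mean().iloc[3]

merge on 'player' (how='inner') → 9 rows:
   points player  games
0       2    Eli     60
1      19  Quinn     40
2      50    Wes     68
3      33    Eli     60
4       4    Jon     25
5      40    Jon     25
6      44  Quinn     40
7       8   Dana     71
8      24  Quinn     40
group by player, mean of points:
player
Dana      8.0
Eli      17.5
Jon      22.0
Quinn    29.0
Wes      50.0
Name: points, dtype: float64
Finally, value at position 3 = 29.0.

29.0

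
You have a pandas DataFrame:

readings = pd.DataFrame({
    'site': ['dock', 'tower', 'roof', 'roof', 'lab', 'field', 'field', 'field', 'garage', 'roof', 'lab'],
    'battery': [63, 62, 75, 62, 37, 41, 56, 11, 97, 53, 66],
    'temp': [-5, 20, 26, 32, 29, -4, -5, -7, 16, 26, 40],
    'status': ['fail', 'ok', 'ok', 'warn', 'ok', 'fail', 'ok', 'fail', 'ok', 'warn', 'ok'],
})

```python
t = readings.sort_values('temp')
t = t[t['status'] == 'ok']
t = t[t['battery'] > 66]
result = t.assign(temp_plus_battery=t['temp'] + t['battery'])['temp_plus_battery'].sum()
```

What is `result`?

214

sort by temp:
      site  battery  temp status
7    field       11    -7   fail
0     dock       63    -5   fail
6    field       56    -5     ok
5    field       41    -4   fail
8   garage       97    16     ok
1    tower       62    20     ok
2     roof       75    26     ok
9     roof       53    26   warn
4      lab       37    29     ok
3     roof       62    32   warn
10     lab       66    40     ok
filter rows where status == 'ok':
      site  battery  temp status
6    field       56    -5     ok
8   garage       97    16     ok
1    tower       62    20     ok
2     roof       75    26     ok
4      lab       37    29     ok
10     lab       66    40     ok
filter rows where battery > 66:
     site  battery  temp status
8  garage       97    16     ok
2    roof       75    26     ok
add column temp_plus_battery = t['temp'] + t['battery']:
     site  battery  temp status  temp_plus_battery
8  garage       97    16     ok                113
2    roof       75    26     ok                101
The sum of column 'temp_plus_battery' is 214.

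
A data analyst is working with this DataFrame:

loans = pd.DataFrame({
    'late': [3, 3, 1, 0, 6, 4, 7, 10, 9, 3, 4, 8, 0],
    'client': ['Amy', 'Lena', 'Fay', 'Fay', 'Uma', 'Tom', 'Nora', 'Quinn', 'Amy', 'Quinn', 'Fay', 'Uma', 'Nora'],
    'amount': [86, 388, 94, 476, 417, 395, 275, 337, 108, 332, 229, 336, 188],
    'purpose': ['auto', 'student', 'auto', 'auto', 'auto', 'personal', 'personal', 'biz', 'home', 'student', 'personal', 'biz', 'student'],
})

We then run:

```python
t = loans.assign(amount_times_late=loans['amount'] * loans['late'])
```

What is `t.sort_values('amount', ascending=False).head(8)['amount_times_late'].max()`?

3370

add column amount_times_late = loans['amount'] * loans['late']:
    late client  amount   purpose  amount_times_late
0      3    Amy      86      auto                258
1      3   Lena     388   student               1164
2      1    Fay      94      auto                 94
3      0    Fay     476      auto                  0
4      6    Uma     417      auto               2502
5      4    Tom     395  personal               1580
6      7   Nora     275  personal               1925
7     10  Quinn     337       biz               3370
8      9    Amy     108      home                972
9      3  Quinn     332   student                996
10     4    Fay     229  personal                916
11     8    Uma     336       biz               2688
12     0   Nora     188   student                  0
sort by amount descending:
    late client  amount   purpose  amount_times_late
3      0    Fay     476      auto                  0
4      6    Uma     417      auto               2502
5      4    Tom     395  personal               1580
1      3   Lena     388   student               1164
7     10  Quinn     337       biz               3370
11     8    Uma     336       biz               2688
9      3  Quinn     332   student                996
6      7   Nora     275  personal               1925
10     4    Fay     229  personal                916
12     0   Nora     188   student                  0
8      9    Amy     108      home                972
2      1    Fay      94      auto                 94
0      3    Amy      86      auto                258
take first 8 rows:
    late client  amount   purpose  amount_times_late
3      0    Fay     476      auto                  0
4      6    Uma     417      auto               2502
5      4    Tom     395  personal               1580
1      3   Lena     388   student               1164
7     10  Quinn     337       biz               3370
11     8    Uma     336       biz               2688
9      3  Quinn     332   student                996
6      7   Nora     275  personal               1925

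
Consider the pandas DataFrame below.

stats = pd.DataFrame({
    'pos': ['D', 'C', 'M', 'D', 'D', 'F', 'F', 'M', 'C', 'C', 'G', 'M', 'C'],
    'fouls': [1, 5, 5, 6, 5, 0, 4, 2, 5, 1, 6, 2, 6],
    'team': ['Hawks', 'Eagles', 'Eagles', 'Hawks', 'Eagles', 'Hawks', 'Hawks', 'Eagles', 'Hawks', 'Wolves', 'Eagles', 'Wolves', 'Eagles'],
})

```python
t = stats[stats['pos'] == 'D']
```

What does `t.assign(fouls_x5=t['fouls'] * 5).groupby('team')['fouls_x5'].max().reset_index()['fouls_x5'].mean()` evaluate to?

27.5

filter rows where pos == 'D':
  pos  fouls    team
0   D      1   Hawks
3   D      6   Hawks
4   D      5  Eagles
add column fouls_x5 = t['fouls'] * 5:
  pos  fouls    team  fouls_x5
0   D      1   Hawks         5
3   D      6   Hawks        30
4   D      5  Eagles        25
group by team, max of fouls_x5:
team
Eagles    25
Hawks     30
Name: fouls_x5, dtype: int64
reset_index():
     team  fouls_x5
0  Eagles        25
1   Hawks        30
So mean() = 27.5.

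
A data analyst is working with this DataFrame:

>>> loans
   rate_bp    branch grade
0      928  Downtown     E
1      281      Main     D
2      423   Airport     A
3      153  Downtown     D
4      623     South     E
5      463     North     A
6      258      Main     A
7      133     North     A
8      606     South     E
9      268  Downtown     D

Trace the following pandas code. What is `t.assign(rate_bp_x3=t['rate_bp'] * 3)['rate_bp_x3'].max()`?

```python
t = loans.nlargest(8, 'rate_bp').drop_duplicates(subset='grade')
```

take 8 rows with largest rate_bp:
   rate_bp    branch grade
0      928  Downtown     E
4      623     South     E
8      606     South     E
5      463     North     A
2      423   Airport     A
1      281      Main     D
9      268  Downtown     D
6      258      Main     A
drop duplicate grade (keep=first):
   rate_bp    branch grade
0      928  Downtown     E
5      463     North     A
1      281      Main     D
add column rate_bp_x3 = t['rate_bp'] * 3:
   rate_bp    branch grade  rate_bp_x3
0      928  Downtown     E        2784
5      463     North     A        1389
1      281      Main     D         843

2784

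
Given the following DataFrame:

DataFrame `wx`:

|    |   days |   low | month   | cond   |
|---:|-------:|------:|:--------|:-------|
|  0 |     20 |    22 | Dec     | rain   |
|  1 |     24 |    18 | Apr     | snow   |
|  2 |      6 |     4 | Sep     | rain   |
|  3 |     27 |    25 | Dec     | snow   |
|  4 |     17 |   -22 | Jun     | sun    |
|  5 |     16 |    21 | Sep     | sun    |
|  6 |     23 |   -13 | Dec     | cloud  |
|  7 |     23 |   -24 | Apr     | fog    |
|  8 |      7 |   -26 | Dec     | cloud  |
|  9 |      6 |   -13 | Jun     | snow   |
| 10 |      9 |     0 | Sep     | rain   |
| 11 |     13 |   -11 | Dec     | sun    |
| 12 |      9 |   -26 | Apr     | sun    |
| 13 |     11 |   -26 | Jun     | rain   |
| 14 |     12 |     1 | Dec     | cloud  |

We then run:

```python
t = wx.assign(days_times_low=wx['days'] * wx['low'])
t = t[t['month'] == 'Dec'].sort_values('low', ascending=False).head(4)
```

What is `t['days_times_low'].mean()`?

246.0

add column days_times_low = wx['days'] * wx['low']:
    days  low month   cond  days_times_low
0     20   22   Dec   rain             440
1     24   18   Apr   snow             432
2      6    4   Sep   rain              24
3     27   25   Dec   snow             675
4     17  -22   Jun    sun            -374
5     16   21   Sep    sun             336
6     23  -13   Dec  cloud            -299
7     23  -24   Apr    fog            -552
8      7  -26   Dec  cloud            -182
9      6  -13   Jun   snow             -78
10     9    0   Sep   rain               0
11    13  -11   Dec    sun            -143
12     9  -26   Apr    sun            -234
13    11  -26   Jun   rain            -286
14    12    1   Dec  cloud              12
filter rows where month == 'Dec':
    days  low month   cond  days_times_low
0     20   22   Dec   rain             440
3     27   25   Dec   snow             675
6     23  -13   Dec  cloud            -299
8      7  -26   Dec  cloud            -182
11    13  -11   Dec    sun            -143
14    12    1   Dec  cloud              12
sort by low descending:
    days  low month   cond  days_times_low
3     27   25   Dec   snow             675
0     20   22   Dec   rain             440
14    12    1   Dec  cloud              12
11    13  -11   Dec    sun            -143
6     23  -13   Dec  cloud            -299
8      7  -26   Dec  cloud            -182
take first 4 rows:
    days  low month   cond  days_times_low
3     27   25   Dec   snow             675
0     20   22   Dec   rain             440
14    12    1   Dec  cloud              12
11    13  -11   Dec    sun            -143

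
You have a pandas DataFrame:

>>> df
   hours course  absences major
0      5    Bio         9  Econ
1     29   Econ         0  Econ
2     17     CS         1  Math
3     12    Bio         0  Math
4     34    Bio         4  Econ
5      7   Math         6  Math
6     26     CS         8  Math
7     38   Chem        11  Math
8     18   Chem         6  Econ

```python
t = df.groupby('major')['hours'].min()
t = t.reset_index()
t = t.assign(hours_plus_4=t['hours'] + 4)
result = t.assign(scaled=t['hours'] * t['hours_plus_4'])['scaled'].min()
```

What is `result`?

45

group by major, min of hours:
major
Econ    5
Math    7
Name: hours, dtype: int64
reset_index():
  major  hours
0  Econ      5
1  Math      7
add column hours_plus_4 = t['hours'] + 4:
  major  hours  hours_plus_4
0  Econ      5             9
1  Math      7            11
add column scaled = t['hours'] * t['hours_plus_4']:
  major  hours  hours_plus_4  scaled
0  Econ      5             9      45
1  Math      7            11      77
min of column 'scaled' → 45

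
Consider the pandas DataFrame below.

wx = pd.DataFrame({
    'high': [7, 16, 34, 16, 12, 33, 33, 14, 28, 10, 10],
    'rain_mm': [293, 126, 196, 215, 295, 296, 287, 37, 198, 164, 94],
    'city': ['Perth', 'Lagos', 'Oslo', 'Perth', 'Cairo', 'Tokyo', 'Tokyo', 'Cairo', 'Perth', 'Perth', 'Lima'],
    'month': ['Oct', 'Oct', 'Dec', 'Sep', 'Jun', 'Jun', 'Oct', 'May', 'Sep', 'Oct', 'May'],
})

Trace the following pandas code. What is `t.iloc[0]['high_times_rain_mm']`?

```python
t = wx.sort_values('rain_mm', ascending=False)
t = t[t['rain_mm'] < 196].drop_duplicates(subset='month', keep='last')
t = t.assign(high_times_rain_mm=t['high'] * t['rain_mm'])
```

2016

sort by rain_mm descending:
    high  rain_mm   city month
5     33      296  Tokyo   Jun
4     12      295  Cairo   Jun
0      7      293  Perth   Oct
6     33      287  Tokyo   Oct
3     16      215  Perth   Sep
8     28      198  Perth   Sep
2     34      196   Oslo   Dec
9     10      164  Perth   Oct
1     16      126  Lagos   Oct
10    10       94   Lima   May
7     14       37  Cairo   May
filter rows where rain_mm < 196:
    high  rain_mm   city month
9     10      164  Perth   Oct
1     16      126  Lagos   Oct
10    10       94   Lima   May
7     14       37  Cairo   May
drop duplicate month (keep=last):
   high  rain_mm   city month
1    16      126  Lagos   Oct
7    14       37  Cairo   May
add column high_times_rain_mm = t['high'] * t['rain_mm']:
   high  rain_mm   city month  high_times_rain_mm
1    16      126  Lagos   Oct                2016
7    14       37  Cairo   May                 518
Hence 2016.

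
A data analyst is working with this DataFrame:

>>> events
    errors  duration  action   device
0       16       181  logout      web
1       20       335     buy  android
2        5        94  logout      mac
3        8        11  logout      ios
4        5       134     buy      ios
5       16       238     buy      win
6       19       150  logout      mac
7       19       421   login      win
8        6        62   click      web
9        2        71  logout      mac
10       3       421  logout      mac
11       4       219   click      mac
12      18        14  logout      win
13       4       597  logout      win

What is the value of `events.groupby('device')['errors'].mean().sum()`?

group by device, mean of errors:
device
android    20.00
ios         6.50
mac         6.60
web        11.00
win        14.25
Name: errors, dtype: float64
The sum of the resulting series is 58.35.

58.35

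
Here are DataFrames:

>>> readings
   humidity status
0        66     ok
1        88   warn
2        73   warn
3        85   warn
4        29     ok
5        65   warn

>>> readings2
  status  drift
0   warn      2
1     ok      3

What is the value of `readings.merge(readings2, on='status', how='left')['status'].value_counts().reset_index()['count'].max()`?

merge on 'status' (how='left') → 6 rows:
   humidity status  drift
0        66     ok      3
1        88   warn      2
2        73   warn      2
3        85   warn      2
4        29     ok      3
5        65   warn      2
value_counts of status:
status
warn    4
ok      2
Name: count, dtype: int64
reset_index():
  status  count
0   warn      4
1     ok      2
The max of column 'count' is 4.

4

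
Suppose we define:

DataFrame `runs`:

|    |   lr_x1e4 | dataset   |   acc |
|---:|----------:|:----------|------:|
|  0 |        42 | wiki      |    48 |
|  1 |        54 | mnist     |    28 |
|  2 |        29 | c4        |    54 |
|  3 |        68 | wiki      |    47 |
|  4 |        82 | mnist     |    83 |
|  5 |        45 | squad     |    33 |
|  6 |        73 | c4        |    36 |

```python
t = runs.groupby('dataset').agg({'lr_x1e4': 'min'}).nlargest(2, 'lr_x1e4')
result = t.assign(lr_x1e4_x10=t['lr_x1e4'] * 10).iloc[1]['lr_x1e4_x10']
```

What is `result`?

450

group by dataset, min of lr_x1e4:
         lr_x1e4
dataset         
c4            29
mnist         54
squad         45
wiki          42
take 2 rows with largest lr_x1e4:
         lr_x1e4
dataset         
mnist         54
squad         45
add column lr_x1e4_x10 = t['lr_x1e4'] * 10:
         lr_x1e4  lr_x1e4_x10
dataset                      
mnist         54          540
squad         45          450
value at position 1, column 'lr_x1e4_x10' → 450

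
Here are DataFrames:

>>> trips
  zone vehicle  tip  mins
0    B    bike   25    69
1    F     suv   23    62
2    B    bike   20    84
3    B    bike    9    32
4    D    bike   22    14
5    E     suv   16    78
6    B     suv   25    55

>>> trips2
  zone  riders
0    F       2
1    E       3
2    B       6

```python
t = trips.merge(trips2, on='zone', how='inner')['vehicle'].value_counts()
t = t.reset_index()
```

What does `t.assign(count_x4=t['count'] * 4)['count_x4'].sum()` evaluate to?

24

merge on 'zone' (how='inner') → 6 rows:
  zone vehicle  tip  mins  riders
0    B    bike   25    69       6
1    F     suv   23    62       2
2    B    bike   20    84       6
3    B    bike    9    32       6
4    E     suv   16    78       3
5    B     suv   25    55       6
value_counts of vehicle:
vehicle
bike    3
suv     3
Name: count, dtype: int64
reset_index():
  vehicle  count
0    bike      3
1     suv      3
add column count_x4 = t['count'] * 4:
  vehicle  count  count_x4
0    bike      3        12
1     suv      3        12
sum of column 'count_x4' → 24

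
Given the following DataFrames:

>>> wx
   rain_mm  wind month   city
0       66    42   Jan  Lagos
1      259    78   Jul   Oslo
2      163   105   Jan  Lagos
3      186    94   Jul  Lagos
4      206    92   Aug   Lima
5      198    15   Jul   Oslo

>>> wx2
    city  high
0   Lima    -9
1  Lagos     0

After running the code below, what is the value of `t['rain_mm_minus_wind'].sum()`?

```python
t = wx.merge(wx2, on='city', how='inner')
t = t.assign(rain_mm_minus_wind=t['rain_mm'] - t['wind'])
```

merge on 'city' (how='inner') → 4 rows:
   rain_mm  wind month   city  high
0       66    42   Jan  Lagos     0
1      163   105   Jan  Lagos     0
2      186    94   Jul  Lagos     0
3      206    92   Aug   Lima    -9
add column rain_mm_minus_wind = t['rain_mm'] - t['wind']:
   rain_mm  wind month   city  high  rain_mm_minus_wind
0       66    42   Jan  Lagos     0                  24
1      163   105   Jan  Lagos     0                  58
2      186    94   Jul  Lagos     0                  92
3      206    92   Aug   Lima    -9                 114
The sum of column 'rain_mm_minus_wind' is 288.

288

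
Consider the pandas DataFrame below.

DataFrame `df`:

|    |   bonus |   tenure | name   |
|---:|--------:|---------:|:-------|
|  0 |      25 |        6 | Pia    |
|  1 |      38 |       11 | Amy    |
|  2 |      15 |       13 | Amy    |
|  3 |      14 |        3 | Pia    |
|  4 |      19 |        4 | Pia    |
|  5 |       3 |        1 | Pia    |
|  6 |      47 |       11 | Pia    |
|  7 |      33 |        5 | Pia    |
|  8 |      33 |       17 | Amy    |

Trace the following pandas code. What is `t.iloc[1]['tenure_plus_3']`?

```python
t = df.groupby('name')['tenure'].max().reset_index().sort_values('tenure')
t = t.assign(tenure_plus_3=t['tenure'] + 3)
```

20

group by name, max of tenure:
name
Amy    17
Pia    11
Name: tenure, dtype: int64
reset_index():
  name  tenure
0  Amy      17
1  Pia      11
sort by tenure:
  name  tenure
1  Pia      11
0  Amy      17
add column tenure_plus_3 = t['tenure'] + 3:
  name  tenure  tenure_plus_3
1  Pia      11             14
0  Amy      17             20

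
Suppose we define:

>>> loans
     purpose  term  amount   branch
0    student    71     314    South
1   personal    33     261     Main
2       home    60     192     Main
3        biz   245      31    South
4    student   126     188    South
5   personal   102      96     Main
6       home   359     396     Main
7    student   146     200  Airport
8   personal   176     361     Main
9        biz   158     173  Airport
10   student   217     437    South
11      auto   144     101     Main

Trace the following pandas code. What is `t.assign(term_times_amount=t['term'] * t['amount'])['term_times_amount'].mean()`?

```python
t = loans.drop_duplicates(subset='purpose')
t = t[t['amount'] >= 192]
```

14142.3333333

drop duplicate purpose (keep=first):
     purpose  term  amount branch
0    student    71     314  South
1   personal    33     261   Main
2       home    60     192   Main
3        biz   245      31  South
11      auto   144     101   Main
filter rows where amount >= 192:
    purpose  term  amount branch
0   student    71     314  South
1  personal    33     261   Main
2      home    60     192   Main
add column term_times_amount = t['term'] * t['amount']:
    purpose  term  amount branch  term_times_amount
0   student    71     314  South              22294
1  personal    33     261   Main               8613
2      home    60     192   Main              11520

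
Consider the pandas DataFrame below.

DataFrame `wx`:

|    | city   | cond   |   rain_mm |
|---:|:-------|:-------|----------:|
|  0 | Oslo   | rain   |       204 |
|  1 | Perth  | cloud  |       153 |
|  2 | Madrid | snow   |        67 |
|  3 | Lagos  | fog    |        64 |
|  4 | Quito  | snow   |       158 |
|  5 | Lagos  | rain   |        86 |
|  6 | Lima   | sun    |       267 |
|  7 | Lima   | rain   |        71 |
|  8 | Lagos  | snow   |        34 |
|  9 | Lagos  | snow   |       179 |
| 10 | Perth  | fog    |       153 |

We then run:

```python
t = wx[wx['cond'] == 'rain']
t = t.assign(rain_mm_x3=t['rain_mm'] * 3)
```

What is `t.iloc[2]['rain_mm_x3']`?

filter rows where cond == 'rain':
    city  cond  rain_mm
0   Oslo  rain      204
5  Lagos  rain       86
7   Lima  rain       71
add column rain_mm_x3 = t['rain_mm'] * 3:
    city  cond  rain_mm  rain_mm_x3
0   Oslo  rain      204         612
5  Lagos  rain       86         258
7   Lima  rain       71         213
Then the value at position 2, column 'rain_mm_x3': 213

213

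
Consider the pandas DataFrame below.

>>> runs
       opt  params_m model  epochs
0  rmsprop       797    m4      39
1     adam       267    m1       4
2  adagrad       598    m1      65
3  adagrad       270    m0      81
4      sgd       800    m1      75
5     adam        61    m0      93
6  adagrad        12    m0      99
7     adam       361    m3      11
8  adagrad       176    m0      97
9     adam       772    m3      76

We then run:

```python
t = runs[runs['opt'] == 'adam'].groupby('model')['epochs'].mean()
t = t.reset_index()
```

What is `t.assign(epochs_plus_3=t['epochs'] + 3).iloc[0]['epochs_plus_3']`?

96.0

filter rows where opt == 'adam':
    opt  params_m model  epochs
1  adam       267    m1       4
5  adam        61    m0      93
7  adam       361    m3      11
9  adam       772    m3      76
group by model, mean of epochs:
model
m0    93.0
m1     4.0
m3    43.5
Name: epochs, dtype: float64
reset_index():
  model  epochs
0    m0    93.0
1    m1     4.0
2    m3    43.5
add column epochs_plus_3 = t['epochs'] + 3:
  model  epochs  epochs_plus_3
0    m0    93.0           96.0
1    m1     4.0            7.0
2    m3    43.5           46.5
Reading off the value at position 0, column 'epochs_plus_3', we get 96.0.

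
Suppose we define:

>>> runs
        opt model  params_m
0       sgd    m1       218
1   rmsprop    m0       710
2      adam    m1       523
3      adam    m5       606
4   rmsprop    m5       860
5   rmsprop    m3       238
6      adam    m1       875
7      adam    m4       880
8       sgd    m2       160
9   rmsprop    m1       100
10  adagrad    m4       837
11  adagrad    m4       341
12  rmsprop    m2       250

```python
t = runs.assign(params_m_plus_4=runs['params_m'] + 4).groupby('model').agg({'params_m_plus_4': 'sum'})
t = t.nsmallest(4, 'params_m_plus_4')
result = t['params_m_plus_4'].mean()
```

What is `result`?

712.0

add column params_m_plus_4 = runs['params_m'] + 4:
        opt model  params_m  params_m_plus_4
0       sgd    m1       218              222
1   rmsprop    m0       710              714
2      adam    m1       523              527
3      adam    m5       606              610
4   rmsprop    m5       860              864
5   rmsprop    m3       238              242
6      adam    m1       875              879
7      adam    m4       880              884
8       sgd    m2       160              164
9   rmsprop    m1       100              104
10  adagrad    m4       837              841
11  adagrad    m4       341              345
12  rmsprop    m2       250              254
group by model, sum of params_m_plus_4:
       params_m_plus_4
model                 
m0                 714
m1                1732
m2                 418
m3                 242
m4                2070
m5                1474
take 4 rows with smallest params_m_plus_4:
       params_m_plus_4
model                 
m3                 242
m2                 418
m0                 714
m5                1474
Reading off the mean of column 'params_m_plus_4', we get 712.0.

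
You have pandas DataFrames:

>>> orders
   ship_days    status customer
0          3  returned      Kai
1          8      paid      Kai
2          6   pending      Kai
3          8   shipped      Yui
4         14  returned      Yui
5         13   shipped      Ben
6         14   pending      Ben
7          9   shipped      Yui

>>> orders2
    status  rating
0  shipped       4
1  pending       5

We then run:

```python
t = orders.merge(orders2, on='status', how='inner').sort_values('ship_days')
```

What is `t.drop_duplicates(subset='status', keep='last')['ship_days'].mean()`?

merge on 'status' (how='inner') → 5 rows:
   ship_days   status customer  rating
0          6  pending      Kai       5
1          8  shipped      Yui       4
2         13  shipped      Ben       4
3         14  pending      Ben       5
4          9  shipped      Yui       4
sort by ship_days:
   ship_days   status customer  rating
0          6  pending      Kai       5
1          8  shipped      Yui       4
4          9  shipped      Yui       4
2         13  shipped      Ben       4
3         14  pending      Ben       5
drop duplicate status (keep=last):
   ship_days   status customer  rating
2         13  shipped      Ben       4
3         14  pending      Ben       5

13.5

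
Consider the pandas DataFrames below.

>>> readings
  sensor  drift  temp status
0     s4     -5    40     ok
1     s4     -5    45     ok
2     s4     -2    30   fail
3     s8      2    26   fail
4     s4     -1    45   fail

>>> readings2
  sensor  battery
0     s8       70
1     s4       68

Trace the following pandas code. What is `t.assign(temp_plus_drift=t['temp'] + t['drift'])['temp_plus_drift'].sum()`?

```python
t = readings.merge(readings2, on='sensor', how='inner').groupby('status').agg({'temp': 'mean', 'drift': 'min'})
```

69.1666666667

merge on 'sensor' (how='inner') → 5 rows:
  sensor  drift  temp status  battery
0     s4     -5    40     ok       68
1     s4     -5    45     ok       68
2     s4     -2    30   fail       68
3     s8      2    26   fail       70
4     s4     -1    45   fail       68
group by status: mean(temp), min(drift):
             temp  drift
status                  
fail    33.666667     -2
ok      42.500000     -5
add column temp_plus_drift = t['temp'] + t['drift']:
             temp  drift  temp_plus_drift
status                                   
fail    33.666667     -2        31.666667
ok      42.500000     -5        37.500000
Hence 69.1666666667.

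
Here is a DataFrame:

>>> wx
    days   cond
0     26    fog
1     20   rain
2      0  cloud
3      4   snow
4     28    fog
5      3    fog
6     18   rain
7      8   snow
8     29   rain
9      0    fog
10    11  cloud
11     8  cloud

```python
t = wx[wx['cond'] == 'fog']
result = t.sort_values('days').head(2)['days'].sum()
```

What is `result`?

filter rows where cond == 'fog':
   days cond
0    26  fog
4    28  fog
5     3  fog
9     0  fog
sort by days:
   days cond
9     0  fog
5     3  fog
0    26  fog
4    28  fog
take first 2 rows:
   days cond
9     0  fog
5     3  fog
Reading off the sum of column 'days', we get 3.

3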